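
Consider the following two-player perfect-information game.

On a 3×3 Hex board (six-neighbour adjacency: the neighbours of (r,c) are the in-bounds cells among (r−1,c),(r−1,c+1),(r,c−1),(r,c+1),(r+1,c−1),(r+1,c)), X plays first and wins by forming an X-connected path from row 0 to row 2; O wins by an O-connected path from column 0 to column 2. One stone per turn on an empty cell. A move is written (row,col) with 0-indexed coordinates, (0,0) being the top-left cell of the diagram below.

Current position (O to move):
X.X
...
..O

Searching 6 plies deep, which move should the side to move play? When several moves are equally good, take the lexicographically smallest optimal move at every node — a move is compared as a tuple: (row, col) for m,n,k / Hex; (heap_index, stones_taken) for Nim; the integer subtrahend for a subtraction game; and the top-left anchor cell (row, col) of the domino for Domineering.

ply 1, O at X.X/.../..O | (0,1)=-1→XOX/.../..O; (1,0)=-1→X.X/O../..O; (1,1)=+1→X.X/.O./..O*; (1,2)=-1→X.X/..O/..O; (2,0)=-1→X.X/.../O.O; (2,1)=-1→X.X/.../.OO
ply 2, X at X.X/.O./..O | (0,1)=-1→XXX/.O./..O*; (1,0)=-1→X.X/XO./..O; (1,2)=-1→X.X/.OX/..O; (2,0)=-1→X.X/.O./X.O; (2,1)=-1→X.X/.O./.XO
ply 3, O at XXX/.O./..O | (1,0)=+1→XXX/OO./..O*; (1,2)=+1→XXX/.OO/..O; (2,0)=+1→XXX/.O./O.O; (2,1)=+1→XXX/.O./.OO
ply 4, X at XXX/OO./..O | (1,2)=-1→XXX/OOX/..O*; (2,0)=-1→XXX/OO./X.O; (2,1)=-1→XXX/OO./.XO
ply 5, O at XXX/OOX/..O | (2,0)=-1→XXX/OOX/O.O; (2,1)=+1→XXX/OOX/.OO*
ply 6: XXX/OOX/.OO is terminal -1 (X); from X.X/.../..O depth 6

O's best at [X.X/.../..O]: (1,1)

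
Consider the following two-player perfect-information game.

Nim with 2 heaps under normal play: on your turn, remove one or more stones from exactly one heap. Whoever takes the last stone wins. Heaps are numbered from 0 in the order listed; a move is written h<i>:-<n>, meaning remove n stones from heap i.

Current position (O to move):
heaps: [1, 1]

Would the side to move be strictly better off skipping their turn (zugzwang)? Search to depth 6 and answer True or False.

zugzwang((1,1), O) = True

ply 1, O at (1,1) | h0:-1=-1→(0,1)*; h1:-1=-1→(1,0)
ply 2, X at (0,1) | h1:-1=+1→(0,0)*
ply 3: (0,0) is terminal -1 (O); from (1,1) depth 6
suppose O passes — search the same position with X to move:
pass> ply 1, X at (1,1) | h0:-1=-1→(0,1)*; h1:-1=-1→(1,0)
pass> ply 2, O at (0,1) | h1:-1=+1→(0,0)*
pass> ply 3: (0,0) is terminal -1 (X); from (1,1) depth 6
for O: play -1, pass +1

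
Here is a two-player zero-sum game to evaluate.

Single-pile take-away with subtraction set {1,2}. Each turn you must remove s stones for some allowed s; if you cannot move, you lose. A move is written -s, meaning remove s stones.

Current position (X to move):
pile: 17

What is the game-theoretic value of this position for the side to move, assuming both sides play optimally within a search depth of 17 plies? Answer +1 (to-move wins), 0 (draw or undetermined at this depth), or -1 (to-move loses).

[17] X move#1: -1:-1/16, -2:+1/15*
[15] O move#2: -1:-1/14*, -2:-1/13
[14] X move#3: -1:-1/13, -2:+1/12*
[12] O move#4: -1:-1/11*, -2:-1/10
[11] X move#5: -1:-1/10, -2:+1/9*
[9] O move#6: -1:-1/8*, -2:-1/7
[8] X move#7: -1:-1/7, -2:+1/6*
[6] O move#8: -1:-1/5*, -2:-1/4
[5] X move#9: -1:-1/4, -2:+1/3*
[3] O move#10: -1:-1/2*, -2:-1/1
[2] X move#11: -1:-1/1, -2:+1/0*
[0] end (terminal -1, O#12); searched 17 to 17

value(17, X) = +1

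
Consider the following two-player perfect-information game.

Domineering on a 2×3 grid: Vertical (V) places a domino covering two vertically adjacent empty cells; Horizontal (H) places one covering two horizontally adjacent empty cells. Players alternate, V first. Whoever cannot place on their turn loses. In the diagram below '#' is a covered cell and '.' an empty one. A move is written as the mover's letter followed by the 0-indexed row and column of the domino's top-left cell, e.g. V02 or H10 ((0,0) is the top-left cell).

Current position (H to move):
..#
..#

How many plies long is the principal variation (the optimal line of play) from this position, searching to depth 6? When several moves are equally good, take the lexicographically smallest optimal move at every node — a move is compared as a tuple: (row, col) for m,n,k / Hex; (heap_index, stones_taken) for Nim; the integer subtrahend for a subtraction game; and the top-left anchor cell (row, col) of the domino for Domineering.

PV length from [..#/..#]: 1 ply

ply 1, H at ..#/..# | H00=+1→###/..#*; H10=+1→..#/###
ply 2: ###/..# is terminal -1 (V); from ..#/..# depth 6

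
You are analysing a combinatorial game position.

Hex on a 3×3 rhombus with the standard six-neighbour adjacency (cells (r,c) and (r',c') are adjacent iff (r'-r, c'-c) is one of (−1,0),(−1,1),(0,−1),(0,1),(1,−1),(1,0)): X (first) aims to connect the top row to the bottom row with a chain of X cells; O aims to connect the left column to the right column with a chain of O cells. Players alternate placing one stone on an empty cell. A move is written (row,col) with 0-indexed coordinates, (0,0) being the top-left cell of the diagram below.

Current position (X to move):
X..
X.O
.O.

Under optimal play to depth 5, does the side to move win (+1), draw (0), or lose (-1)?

p1 X@[X../X.O/.O.]: (0,1)[XX./X.O/.O.]-1 (0,2)[X.X/X.O/.O.]-1 (1,1)[X../XXO/.O.]-1 (2,0)[X../X.O/XO.]+1* (2,2)[X../X.O/.OX]-1
p2 O@[X../X.O/XO.] terminal -1; root [X../X.O/.O.] d5

value(X../X.O/.O., X) = +1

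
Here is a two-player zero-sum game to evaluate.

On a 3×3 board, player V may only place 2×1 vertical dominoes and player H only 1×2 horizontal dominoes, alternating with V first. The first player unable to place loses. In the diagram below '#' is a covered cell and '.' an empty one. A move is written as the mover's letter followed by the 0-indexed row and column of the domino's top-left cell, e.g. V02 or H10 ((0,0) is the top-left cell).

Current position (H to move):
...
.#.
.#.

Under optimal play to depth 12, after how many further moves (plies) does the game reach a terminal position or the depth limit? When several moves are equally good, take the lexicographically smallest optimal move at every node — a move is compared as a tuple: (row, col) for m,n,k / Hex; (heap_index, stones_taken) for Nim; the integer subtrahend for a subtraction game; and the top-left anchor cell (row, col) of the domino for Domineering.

PV length from [.../.#./.#.]: 2 plies

ply 1, H at .../.#./.#. | H00=-1→##./.#./.#.*; H01=-1→.##/.#./.#.
ply 2, V at ##./.#./.#. | V02=+1→###/.##/.#.*; V10=+1→##./##./##.; V12=+1→##./.##/.##
ply 3: ###/.##/.#. is terminal -1 (H); from .../.#./.#. depth 12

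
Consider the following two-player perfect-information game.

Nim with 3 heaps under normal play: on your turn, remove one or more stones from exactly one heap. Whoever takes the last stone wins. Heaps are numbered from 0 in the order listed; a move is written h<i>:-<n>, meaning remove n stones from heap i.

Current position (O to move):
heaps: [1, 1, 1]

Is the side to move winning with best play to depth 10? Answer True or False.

p1 O@[(1,1,1)]: h0:-1[(0,1,1)]+1* h1:-1[(1,0,1)]+1 h2:-1[(1,1,0)]+1
p2 X@[(0,1,1)]: h1:-1[(0,0,1)]-1* h2:-1[(0,1,0)]-1
p3 O@[(0,0,1)]: h2:-1[(0,0,0)]+1*
p4 X@[(0,0,0)] terminal -1; root [(1,1,1)] d10

O winning at [(1,1,1)]: True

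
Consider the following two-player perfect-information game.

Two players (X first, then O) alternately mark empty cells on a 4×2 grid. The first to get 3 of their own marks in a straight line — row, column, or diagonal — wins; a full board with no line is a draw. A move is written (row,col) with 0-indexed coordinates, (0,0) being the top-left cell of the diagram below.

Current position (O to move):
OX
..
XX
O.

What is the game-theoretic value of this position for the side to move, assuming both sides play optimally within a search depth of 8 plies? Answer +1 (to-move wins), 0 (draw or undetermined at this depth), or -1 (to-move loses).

ply 1, O at OX/../XX/O. | (1,0)=-1→OX/O./XX/O.; (1,1)=+0→OX/.O/XX/O.*; (3,1)=-1→OX/../XX/OO
ply 2, X at OX/.O/XX/O. | (1,0)=+0→OX/XO/XX/O.*; (3,1)=+0→OX/.O/XX/OX
ply 3, O at OX/XO/XX/O. | (3,1)=+0→OX/XO/XX/OO*
ply 4: OX/XO/XX/OO is terminal +0 (X); from OX/../XX/O. depth 8

value(OX/../XX/O., O) = 0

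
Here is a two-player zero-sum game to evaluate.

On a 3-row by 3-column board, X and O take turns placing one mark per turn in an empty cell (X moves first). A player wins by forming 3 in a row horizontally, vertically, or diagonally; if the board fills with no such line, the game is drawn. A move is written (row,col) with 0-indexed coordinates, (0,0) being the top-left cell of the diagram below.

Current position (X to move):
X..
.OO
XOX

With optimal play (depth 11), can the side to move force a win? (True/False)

X winning at [X../.OO/XOX]: True

p1 X@[X../.OO/XOX]: (0,1)[XX./.OO/XOX]-1 (0,2)[X.X/.OO/XOX]-1 (1,0)[X../XOO/XOX]+1*
p2 O@[X../XOO/XOX] terminal -1; root [X../.OO/XOX] d11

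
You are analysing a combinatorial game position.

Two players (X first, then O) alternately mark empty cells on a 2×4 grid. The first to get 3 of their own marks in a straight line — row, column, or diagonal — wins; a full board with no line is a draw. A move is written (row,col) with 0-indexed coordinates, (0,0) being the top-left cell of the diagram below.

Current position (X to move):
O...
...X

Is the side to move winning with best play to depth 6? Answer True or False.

[O.../...X] X move#1: (0,1):+0/OX../...X*, (0,2):+0/O.X./...X, (0,3):+0/O..X/...X, (1,0):+0/O.../X..X, (1,1):+0/O.../.X.X, (1,2):+0/O.../..XX
[OX../...X] O move#2: (0,2):+0/OXO./...X*, (0,3):+0/OX.O/...X, (1,0):+0/OX../O..X, (1,1):+0/OX../.O.X, (1,2):+0/OX../..OX
[OXO./...X] X move#3: (0,3):+0/OXOX/...X*, (1,0):+0/OXO./X..X, (1,1):+0/OXO./.X.X, (1,2):+0/OXO./..XX
[OXOX/...X] O move#4: (1,0):+0/OXOX/O..X*, (1,1):+0/OXOX/.O.X, (1,2):+0/OXOX/..OX
[OXOX/O..X] X move#5: (1,1):+0/OXOX/OX.X*, (1,2):+0/OXOX/O.XX
[OXOX/OX.X] O move#6: (1,2):+0/OXOX/OXOX*
[OXOX/OXOX] end (terminal +0, X#7); searched O.../...X to 6

X winning at [O.../...X]: False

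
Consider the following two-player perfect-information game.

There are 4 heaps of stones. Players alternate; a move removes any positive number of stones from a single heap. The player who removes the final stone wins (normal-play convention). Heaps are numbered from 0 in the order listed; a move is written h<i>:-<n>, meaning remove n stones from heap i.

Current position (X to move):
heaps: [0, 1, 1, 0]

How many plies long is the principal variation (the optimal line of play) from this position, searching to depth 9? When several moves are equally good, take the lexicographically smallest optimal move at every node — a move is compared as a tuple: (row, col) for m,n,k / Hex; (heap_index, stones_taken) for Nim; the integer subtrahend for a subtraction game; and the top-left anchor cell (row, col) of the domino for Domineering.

PV length from [(0,1,1,0)]: 2 plies

p1 X@[(0,1,1,0)]: h1:-1[(0,0,1,0)]-1* h2:-1[(0,1,0,0)]-1
p2 O@[(0,0,1,0)]: h2:-1[(0,0,0,0)]+1*
p3 X@[(0,0,0,0)] terminal -1; root [(0,1,1,0)] d9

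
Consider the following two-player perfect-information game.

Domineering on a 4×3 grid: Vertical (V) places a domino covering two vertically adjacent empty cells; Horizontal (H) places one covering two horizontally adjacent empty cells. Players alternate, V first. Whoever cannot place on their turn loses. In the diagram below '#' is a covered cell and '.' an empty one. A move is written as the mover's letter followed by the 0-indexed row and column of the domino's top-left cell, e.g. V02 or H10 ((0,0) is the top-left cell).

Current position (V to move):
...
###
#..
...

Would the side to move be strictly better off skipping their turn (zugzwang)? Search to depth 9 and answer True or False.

zugzwang(.../###/#../..., V) = False

[.../###/#../...] V move#1: V21:+1/.../###/##./.#.*, V22:-1/.../###/#.#/..#
[.../###/##./.#.] H move#2: H00:-1/##./###/##./.#.*, H01:-1/.##/###/##./.#.
[##./###/##./.#.] V move#3: V22:+1/##./###/###/.##*
[##./###/###/.##] end (terminal -1, H#4); searched .../###/#../... to 9
pass branch (H moves first from the same position):
  | [.../###/#../...] H move#1: H00:-1/##./###/#../..., H01:-1/.##/###/#../..., H21:+1/.../###/###/...*, H30:+1/.../###/#../##., H31:+1/.../###/#../.##
  | [.../###/###/...] end (terminal -1, V#2); searched .../###/#../... to 9
V moving scores +1; V passing scores -1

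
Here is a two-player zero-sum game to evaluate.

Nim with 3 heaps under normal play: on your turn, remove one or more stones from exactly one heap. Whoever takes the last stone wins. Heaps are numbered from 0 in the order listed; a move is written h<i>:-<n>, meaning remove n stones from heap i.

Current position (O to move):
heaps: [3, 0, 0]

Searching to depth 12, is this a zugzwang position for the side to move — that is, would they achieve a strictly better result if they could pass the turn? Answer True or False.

zugzwang((3,0,0), O) = False

p1 O@[(3,0,0)]: h0:-1[(2,0,0)]-1 h0:-2[(1,0,0)]-1 h0:-3[(0,0,0)]+1*
p2 X@[(0,0,0)] terminal -1; root [(3,0,0)] d12
if O skipped the turn, X would face:
~ p1 X@[(3,0,0)]: h0:-1[(2,0,0)]-1 h0:-2[(1,0,0)]-1 h0:-3[(0,0,0)]+1*
~ p2 O@[(0,0,0)] terminal -1; root [(3,0,0)] d12
compare (O): move=+1 vs pass=-1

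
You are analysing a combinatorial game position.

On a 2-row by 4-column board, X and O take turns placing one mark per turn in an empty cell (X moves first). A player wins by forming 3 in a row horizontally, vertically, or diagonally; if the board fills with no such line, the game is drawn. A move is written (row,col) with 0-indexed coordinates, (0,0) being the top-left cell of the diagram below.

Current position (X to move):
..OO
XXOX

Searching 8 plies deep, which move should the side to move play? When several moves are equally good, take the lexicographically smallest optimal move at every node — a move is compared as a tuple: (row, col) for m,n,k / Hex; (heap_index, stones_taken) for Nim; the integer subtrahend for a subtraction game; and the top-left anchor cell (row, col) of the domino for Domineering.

X's best at [..OO/XXOX]: (0,1)

ply 1, X at ..OO/XXOX | (0,0)=-1→X.OO/XXOX; (0,1)=+0→.XOO/XXOX*
ply 2, O at .XOO/XXOX | (0,0)=+0→OXOO/XXOX*
ply 3: OXOO/XXOX is terminal +0 (X); from ..OO/XXOX depth 8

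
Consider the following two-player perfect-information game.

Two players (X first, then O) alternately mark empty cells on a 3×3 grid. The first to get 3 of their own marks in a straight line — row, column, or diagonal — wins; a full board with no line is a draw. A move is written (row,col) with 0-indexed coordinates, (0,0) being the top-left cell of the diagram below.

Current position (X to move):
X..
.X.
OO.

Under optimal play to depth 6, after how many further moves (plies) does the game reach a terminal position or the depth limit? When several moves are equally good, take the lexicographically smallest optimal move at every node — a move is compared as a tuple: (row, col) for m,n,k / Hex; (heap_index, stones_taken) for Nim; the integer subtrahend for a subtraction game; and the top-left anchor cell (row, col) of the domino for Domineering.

[X../.X./OO.] X move#1: (0,1):-1/XX./.X./OO., (0,2):-1/X.X/.X./OO., (1,0):-1/X../XX./OO., (1,2):-1/X../.XX/OO., (2,2):+1/X../.X./OOX*
[X../.X./OOX] end (terminal -1, O#2); searched X../.X./OO. to 6

PV length from [X../.X./OO.]: 1 ply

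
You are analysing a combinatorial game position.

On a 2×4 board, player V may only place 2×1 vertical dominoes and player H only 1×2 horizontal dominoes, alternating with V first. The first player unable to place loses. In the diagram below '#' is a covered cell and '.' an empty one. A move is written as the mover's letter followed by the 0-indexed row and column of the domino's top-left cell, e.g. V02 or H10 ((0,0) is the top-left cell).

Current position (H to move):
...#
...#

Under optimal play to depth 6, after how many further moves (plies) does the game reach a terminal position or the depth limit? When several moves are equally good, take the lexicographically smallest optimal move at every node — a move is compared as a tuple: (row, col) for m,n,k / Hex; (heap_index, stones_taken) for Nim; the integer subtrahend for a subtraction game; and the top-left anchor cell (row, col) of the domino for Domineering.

[...#/...#] H move#1: H00:+1/##.#/...#*, H01:+1/.###/...#, H10:+1/...#/##.#, H11:+1/...#/.###
[##.#/...#] V move#2: V02:-1/####/..##*
[####/..##] H move#3: H10:+1/####/####*
[####/####] end (terminal -1, V#4); searched ...#/...# to 6

PV length from [...#/...#]: 3 plies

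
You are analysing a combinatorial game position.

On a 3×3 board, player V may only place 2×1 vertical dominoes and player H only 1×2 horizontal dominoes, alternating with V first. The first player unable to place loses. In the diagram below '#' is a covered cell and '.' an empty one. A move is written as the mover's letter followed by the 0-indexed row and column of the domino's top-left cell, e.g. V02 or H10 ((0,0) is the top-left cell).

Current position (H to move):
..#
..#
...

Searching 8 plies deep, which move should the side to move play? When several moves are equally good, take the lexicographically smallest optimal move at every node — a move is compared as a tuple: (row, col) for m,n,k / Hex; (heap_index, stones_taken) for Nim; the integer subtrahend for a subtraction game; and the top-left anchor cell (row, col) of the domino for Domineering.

[..#/..#/...] H move#1: H00:-1/###/..#/..., H10:+1/..#/###/...*, H20:-1/..#/..#/##., H21:-1/..#/..#/.##
[..#/###/...] end (terminal -1, V#2); searched ..#/..#/... to 8

H's best at [..#/..#/...]: H10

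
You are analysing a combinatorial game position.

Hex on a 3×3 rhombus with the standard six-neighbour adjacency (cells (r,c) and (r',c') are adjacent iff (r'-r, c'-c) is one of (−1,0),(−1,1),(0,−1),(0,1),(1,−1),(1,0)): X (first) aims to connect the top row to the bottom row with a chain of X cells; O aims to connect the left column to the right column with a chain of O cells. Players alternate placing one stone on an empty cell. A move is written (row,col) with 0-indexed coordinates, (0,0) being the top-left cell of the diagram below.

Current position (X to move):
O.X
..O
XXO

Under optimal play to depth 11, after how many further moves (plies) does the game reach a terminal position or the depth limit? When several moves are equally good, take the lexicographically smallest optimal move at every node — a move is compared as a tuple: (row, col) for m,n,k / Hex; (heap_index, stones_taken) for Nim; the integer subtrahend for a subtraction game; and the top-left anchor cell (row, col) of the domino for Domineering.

[O.X/..O/XXO] X move#1: (0,1):+1/OXX/..O/XXO*, (1,0):+1/O.X/X.O/XXO, (1,1):+1/O.X/.XO/XXO
[OXX/..O/XXO] O move#2: (1,0):-1/OXX/O.O/XXO*, (1,1):-1/OXX/.OO/XXO
[OXX/O.O/XXO] X move#3: (1,1):+1/OXX/OXO/XXO*
[OXX/OXO/XXO] end (terminal -1, O#4); searched O.X/..O/XXO to 11

PV length from [O.X/..O/XXO]: 3 plies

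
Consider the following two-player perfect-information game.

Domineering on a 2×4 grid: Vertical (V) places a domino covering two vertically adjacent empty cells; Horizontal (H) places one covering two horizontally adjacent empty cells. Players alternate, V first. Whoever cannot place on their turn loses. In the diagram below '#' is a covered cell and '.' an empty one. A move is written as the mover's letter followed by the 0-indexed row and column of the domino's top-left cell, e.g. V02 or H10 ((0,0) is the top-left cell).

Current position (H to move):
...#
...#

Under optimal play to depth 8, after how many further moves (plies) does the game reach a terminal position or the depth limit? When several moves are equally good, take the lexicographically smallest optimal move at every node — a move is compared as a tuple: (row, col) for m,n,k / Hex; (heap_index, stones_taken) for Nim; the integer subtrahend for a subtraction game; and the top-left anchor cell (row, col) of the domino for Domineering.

PV length from [...#/...#]: 3 plies

ply 1, H at ...#/...# | H00=+1→##.#/...#*; H01=+1→.###/...#; H10=+1→...#/##.#; H11=+1→...#/.###
ply 2, V at ##.#/...# | V02=-1→####/..##*
ply 3, H at ####/..## | H10=+1→####/####*
ply 4: ####/#### is terminal -1 (V); from ...#/...# depth 8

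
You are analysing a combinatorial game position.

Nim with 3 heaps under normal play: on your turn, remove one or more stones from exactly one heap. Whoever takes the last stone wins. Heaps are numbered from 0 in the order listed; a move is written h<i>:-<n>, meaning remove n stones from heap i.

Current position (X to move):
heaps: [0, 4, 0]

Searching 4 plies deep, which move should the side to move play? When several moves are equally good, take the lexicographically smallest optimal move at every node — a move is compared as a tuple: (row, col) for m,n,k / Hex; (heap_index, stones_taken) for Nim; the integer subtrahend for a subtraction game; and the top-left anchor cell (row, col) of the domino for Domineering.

X's best at [(0,4,0)]: h1:-4

p1 X@[(0,4,0)]: h1:-1[(0,3,0)]-1 h1:-2[(0,2,0)]-1 h1:-3[(0,1,0)]-1 h1:-4[(0,0,0)]+1*
p2 O@[(0,0,0)] terminal -1; root [(0,4,0)] d4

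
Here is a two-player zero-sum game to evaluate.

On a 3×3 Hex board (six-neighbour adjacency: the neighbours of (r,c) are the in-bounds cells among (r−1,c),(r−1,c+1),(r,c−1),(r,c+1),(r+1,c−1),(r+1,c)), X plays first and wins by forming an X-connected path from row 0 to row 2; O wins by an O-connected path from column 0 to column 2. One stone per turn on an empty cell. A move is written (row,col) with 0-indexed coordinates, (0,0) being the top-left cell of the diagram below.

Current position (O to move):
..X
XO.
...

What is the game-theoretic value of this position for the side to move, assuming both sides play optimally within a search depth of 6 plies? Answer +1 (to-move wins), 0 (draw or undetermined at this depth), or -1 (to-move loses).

[..X/XO./...] O move#1: (0,0):-1/O.X/XO./...*, (0,1):-1/.OX/XO./..., (1,2):-1/..X/XOO/..., (2,0):-1/..X/XO./O.., (2,1):-1/..X/XO./.O., (2,2):-1/..X/XO./..O
[O.X/XO./...] X move#2: (0,1):+1/OXX/XO./...*, (1,2):+1/O.X/XOX/..., (2,0):+1/O.X/XO./X.., (2,1):-1/O.X/XO./.X., (2,2):-1/O.X/XO./..X
[OXX/XO./...] O move#3: (1,2):-1/OXX/XOO/...*, (2,0):-1/OXX/XO./O.., (2,1):-1/OXX/XO./.O., (2,2):-1/OXX/XO./..O
[OXX/XOO/...] X move#4: (2,0):+1/OXX/XOO/X..*, (2,1):-1/OXX/XOO/.X., (2,2):-1/OXX/XOO/..X
[OXX/XOO/X..] end (terminal -1, O#5); searched ..X/XO./... to 6

value(..X/XO./..., O) = -1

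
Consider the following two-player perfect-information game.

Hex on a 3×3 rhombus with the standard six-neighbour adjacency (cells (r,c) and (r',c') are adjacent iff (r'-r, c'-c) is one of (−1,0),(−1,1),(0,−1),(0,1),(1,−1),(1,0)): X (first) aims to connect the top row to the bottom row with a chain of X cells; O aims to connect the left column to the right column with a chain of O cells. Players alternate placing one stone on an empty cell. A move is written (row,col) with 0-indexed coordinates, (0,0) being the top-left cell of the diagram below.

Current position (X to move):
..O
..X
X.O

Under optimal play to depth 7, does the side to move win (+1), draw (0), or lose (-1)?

value(..O/..X/X.O, X) = +1

ply 1, X at ..O/..X/X.O | (0,0)=-1→X.O/..X/X.O; (0,1)=+1→.XO/..X/X.O*; (1,0)=+1→..O/X.X/X.O; (1,1)=-1→..O/.XX/X.O; (2,1)=-1→..O/..X/XXO
ply 2, O at .XO/..X/X.O | (0,0)=-1→OXO/..X/X.O*; (1,0)=-1→.XO/O.X/X.O; (1,1)=-1→.XO/.OX/X.O; (2,1)=-1→.XO/..X/XOO
ply 3, X at OXO/..X/X.O | (1,0)=+1→OXO/X.X/X.O*; (1,1)=+1→OXO/.XX/X.O; (2,1)=+1→OXO/..X/XXO
ply 4: OXO/X.X/X.O is terminal -1 (O); from ..O/..X/X.O depth 7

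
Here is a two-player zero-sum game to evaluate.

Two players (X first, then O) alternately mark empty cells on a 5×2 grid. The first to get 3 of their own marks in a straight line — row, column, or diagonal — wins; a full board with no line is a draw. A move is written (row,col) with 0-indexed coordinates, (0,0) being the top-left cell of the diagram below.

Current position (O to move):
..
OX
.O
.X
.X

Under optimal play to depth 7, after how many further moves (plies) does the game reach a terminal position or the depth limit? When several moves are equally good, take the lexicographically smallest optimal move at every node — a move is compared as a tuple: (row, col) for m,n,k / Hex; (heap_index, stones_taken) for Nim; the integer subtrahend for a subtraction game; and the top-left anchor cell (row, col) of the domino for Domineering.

PV length from [../OX/.O/.X/.X]: 3 plies

[../OX/.O/.X/.X] O move#1: (0,0):+0/O./OX/.O/.X/.X, (0,1):+0/.O/OX/.O/.X/.X, (2,0):+1/../OX/OO/.X/.X*, (3,0):+0/../OX/.O/OX/.X, (4,0):+0/../OX/.O/.X/OX
[../OX/OO/.X/.X] X move#2: (0,0):-1/X./OX/OO/.X/.X*, (0,1):-1/.X/OX/OO/.X/.X, (3,0):-1/../OX/OO/XX/.X, (4,0):-1/../OX/OO/.X/XX
[X./OX/OO/.X/.X] O move#3: (0,1):+0/XO/OX/OO/.X/.X, (3,0):+1/X./OX/OO/OX/.X*, (4,0):+0/X./OX/OO/.X/OX
[X./OX/OO/OX/.X] end (terminal -1, X#4); searched ../OX/.O/.X/.X to 7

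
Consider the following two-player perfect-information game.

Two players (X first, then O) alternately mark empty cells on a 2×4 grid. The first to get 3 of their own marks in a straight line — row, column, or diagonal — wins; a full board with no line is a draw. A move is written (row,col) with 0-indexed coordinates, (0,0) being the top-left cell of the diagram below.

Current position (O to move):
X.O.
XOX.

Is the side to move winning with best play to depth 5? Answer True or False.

[X.O./XOX.] O move#1: (0,1):+0/XOO./XOX.*, (0,3):+0/X.OO/XOX., (1,3):+0/X.O./XOXO
[XOO./XOX.] X move#2: (0,3):+0/XOOX/XOX.*, (1,3):-1/XOO./XOXX
[XOOX/XOX.] O move#3: (1,3):+0/XOOX/XOXO*
[XOOX/XOXO] end (terminal +0, X#4); searched X.O./XOX. to 5

O winning at [X.O./XOX.]: False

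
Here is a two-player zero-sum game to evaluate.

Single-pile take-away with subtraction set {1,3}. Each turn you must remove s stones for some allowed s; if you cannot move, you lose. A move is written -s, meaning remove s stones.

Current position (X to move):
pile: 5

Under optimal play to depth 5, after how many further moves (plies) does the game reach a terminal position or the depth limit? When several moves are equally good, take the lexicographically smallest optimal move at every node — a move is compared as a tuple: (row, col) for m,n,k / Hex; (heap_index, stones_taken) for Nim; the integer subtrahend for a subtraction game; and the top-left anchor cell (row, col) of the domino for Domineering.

p1 X@[5]: -1[4]+1* -3[2]+1
p2 O@[4]: -1[3]-1* -3[1]-1
p3 X@[3]: -1[2]+1* -3[0]+1
p4 O@[2]: -1[1]-1*
p5 X@[1]: -1[0]+1*
p6 O@[0] terminal -1; root [5] d5

PV length from [5]: 5 plies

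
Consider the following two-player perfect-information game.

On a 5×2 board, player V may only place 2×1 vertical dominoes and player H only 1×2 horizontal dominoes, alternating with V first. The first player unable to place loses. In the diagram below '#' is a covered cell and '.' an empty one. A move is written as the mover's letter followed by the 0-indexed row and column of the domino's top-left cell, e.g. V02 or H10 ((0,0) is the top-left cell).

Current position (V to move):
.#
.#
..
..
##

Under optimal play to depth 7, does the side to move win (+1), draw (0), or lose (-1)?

p1 V@[.#/.#/../../##]: V00[##/##/../../##]-1 V10[.#/##/#./../##]-1 V20[.#/.#/#./#./##]+1* V21[.#/.#/.#/.#/##]+1
p2 H@[.#/.#/#./#./##] terminal -1; root [.#/.#/../../##] d7

value(.#/.#/../../##, V) = +1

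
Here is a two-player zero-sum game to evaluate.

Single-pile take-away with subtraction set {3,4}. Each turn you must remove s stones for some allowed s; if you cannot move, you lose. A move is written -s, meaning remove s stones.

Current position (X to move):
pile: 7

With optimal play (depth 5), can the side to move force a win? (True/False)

X winning at [7]: False

[7] X move#1: -3:-1/4*, -4:-1/3
[4] O move#2: -3:+1/1*, -4:+1/0
[1] end (terminal -1, X#3); searched 7 to 5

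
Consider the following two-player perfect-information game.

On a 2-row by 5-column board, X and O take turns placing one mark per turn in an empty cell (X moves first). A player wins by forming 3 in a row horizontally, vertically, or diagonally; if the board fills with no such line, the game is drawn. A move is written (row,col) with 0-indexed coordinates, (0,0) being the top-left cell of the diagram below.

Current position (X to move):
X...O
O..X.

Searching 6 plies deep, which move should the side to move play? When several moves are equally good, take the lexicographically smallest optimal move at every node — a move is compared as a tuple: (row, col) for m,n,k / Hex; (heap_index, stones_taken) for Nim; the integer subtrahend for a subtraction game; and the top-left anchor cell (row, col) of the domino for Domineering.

ply 1, X at X...O/O..X. | (0,1)=+0→XX..O/O..X.; (0,2)=+1→X.X.O/O..X.*; (0,3)=+0→X..XO/O..X.; (1,1)=+0→X...O/OX.X.; (1,2)=+1→X...O/O.XX.; (1,4)=+0→X...O/O..XX
ply 2, O at X.X.O/O..X. | (0,1)=-1→XOX.O/O..X.*; (0,3)=-1→X.XOO/O..X.; (1,1)=-1→X.X.O/OO.X.; (1,2)=-1→X.X.O/O.OX.; (1,4)=-1→X.X.O/O..XO
ply 3, X at XOX.O/O..X. | (0,3)=+0→XOXXO/O..X.; (1,1)=+0→XOX.O/OX.X.; (1,2)=+1→XOX.O/O.XX.*; (1,4)=+0→XOX.O/O..XX
ply 4, O at XOX.O/O.XX. | (0,3)=-1→XOXOO/O.XX.*; (1,1)=-1→XOX.O/OOXX.; (1,4)=-1→XOX.O/O.XXO
ply 5, X at XOXOO/O.XX. | (1,1)=+1→XOXOO/OXXX.*; (1,4)=+1→XOXOO/O.XXX
ply 6: XOXOO/OXXX. is terminal -1 (O); from X...O/O..X. depth 6

X's best at [X...O/O..X.]: (0,2)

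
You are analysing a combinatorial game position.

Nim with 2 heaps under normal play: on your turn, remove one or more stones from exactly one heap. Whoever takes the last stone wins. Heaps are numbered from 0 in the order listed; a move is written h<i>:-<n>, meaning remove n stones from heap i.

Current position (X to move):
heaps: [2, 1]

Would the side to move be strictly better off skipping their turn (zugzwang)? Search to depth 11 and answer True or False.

zugzwang((2,1), X) = False

[(2,1)] X move#1: h0:-1:+1/(1,1)*, h0:-2:-1/(0,1), h1:-1:-1/(2,0)
[(1,1)] O move#2: h0:-1:-1/(0,1)*, h1:-1:-1/(1,0)
[(0,1)] X move#3: h1:-1:+1/(0,0)*
[(0,0)] end (terminal -1, O#4); searched (2,1) to 11
suppose X passes — search the same position with O to move:
pass> [(2,1)] O move#1: h0:-1:+1/(1,1)*, h0:-2:-1/(0,1), h1:-1:-1/(2,0)
pass> [(1,1)] X move#2: h0:-1:-1/(0,1)*, h1:-1:-1/(1,0)
pass> [(0,1)] O move#3: h1:-1:+1/(0,0)*
pass> [(0,0)] end (terminal -1, X#4); searched (2,1) to 11
for X: play +1, pass -1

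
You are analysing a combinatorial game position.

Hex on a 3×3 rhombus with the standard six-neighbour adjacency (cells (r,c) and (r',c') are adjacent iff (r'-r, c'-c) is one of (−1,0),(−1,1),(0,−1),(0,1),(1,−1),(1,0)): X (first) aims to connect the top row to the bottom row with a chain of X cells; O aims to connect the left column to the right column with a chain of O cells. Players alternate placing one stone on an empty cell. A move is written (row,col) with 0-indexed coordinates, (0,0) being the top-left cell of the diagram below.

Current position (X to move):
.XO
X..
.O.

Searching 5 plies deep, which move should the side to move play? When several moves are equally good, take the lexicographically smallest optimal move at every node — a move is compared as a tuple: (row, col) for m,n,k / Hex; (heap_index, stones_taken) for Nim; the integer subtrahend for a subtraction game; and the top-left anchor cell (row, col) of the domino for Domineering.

ply 1, X at .XO/X../.O. | (0,0)=-1→XXO/X../.O.; (1,1)=-1→.XO/XX./.O.; (1,2)=-1→.XO/X.X/.O.; (2,0)=+1→.XO/X../XO.*; (2,2)=-1→.XO/X../.OX
ply 2: .XO/X../XO. is terminal -1 (O); from .XO/X../.O. depth 5

X's best at [.XO/X../.O.]: (2,0)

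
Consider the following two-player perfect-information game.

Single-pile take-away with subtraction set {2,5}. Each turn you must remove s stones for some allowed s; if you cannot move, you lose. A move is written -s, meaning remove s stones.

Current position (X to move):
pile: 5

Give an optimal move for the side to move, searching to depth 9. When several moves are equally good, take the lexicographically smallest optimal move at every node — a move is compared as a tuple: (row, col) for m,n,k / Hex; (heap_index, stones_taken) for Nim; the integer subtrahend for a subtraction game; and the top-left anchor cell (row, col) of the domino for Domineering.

[5] X move#1: -2:-1/3, -5:+1/0*
[0] end (terminal -1, O#2); searched 5 to 9

X's best at [5]: -5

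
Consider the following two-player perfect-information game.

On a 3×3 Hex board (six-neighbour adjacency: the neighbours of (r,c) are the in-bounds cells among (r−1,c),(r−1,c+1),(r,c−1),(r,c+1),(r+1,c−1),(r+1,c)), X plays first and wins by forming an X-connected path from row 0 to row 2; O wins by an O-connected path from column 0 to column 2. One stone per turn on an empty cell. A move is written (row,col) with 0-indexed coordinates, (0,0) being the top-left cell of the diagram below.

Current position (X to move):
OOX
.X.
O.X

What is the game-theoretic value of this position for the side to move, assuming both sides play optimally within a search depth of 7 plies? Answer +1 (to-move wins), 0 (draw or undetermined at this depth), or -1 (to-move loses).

value(OOX/.X./O.X, X) = +1

[OOX/.X./O.X] X move#1: (1,0):+1/OOX/XX./O.X*, (1,2):+1/OOX/.XX/O.X, (2,1):+1/OOX/.X./OXX
[OOX/XX./O.X] O move#2: (1,2):-1/OOX/XXO/O.X*, (2,1):-1/OOX/XX./OOX
[OOX/XXO/O.X] X move#3: (2,1):+1/OOX/XXO/OXX*
[OOX/XXO/OXX] end (terminal -1, O#4); searched OOX/.X./O.X to 7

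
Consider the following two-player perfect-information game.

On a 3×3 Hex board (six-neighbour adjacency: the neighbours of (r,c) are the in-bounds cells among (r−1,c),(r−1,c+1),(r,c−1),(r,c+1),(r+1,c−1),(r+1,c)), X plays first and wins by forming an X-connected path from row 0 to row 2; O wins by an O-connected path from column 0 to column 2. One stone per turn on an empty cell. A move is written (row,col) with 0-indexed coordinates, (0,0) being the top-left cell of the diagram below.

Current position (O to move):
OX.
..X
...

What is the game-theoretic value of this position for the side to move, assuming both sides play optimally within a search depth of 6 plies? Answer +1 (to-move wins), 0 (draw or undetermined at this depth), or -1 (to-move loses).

p1 O@[OX./..X/...]: (0,2)[OXO/..X/...]-1* (1,0)[OX./O.X/...]-1 (1,1)[OX./.OX/...]-1 (2,0)[OX./..X/O..]-1 (2,1)[OX./..X/.O.]-1 (2,2)[OX./..X/..O]-1
p2 X@[OXO/..X/...]: (1,0)[OXO/X.X/...]+1* (1,1)[OXO/.XX/...]+1 (2,0)[OXO/..X/X..]+1 (2,1)[OXO/..X/.X.]-1 (2,2)[OXO/..X/..X]-1
p3 O@[OXO/X.X/...]: (1,1)[OXO/XOX/...]-1* (2,0)[OXO/X.X/O..]-1 (2,1)[OXO/X.X/.O.]-1 (2,2)[OXO/X.X/..O]-1
p4 X@[OXO/XOX/...]: (2,0)[OXO/XOX/X..]+1* (2,1)[OXO/XOX/.X.]-1 (2,2)[OXO/XOX/..X]-1
p5 O@[OXO/XOX/X..] terminal -1; root [OX./..X/...] d6

value(OX./..X/..., O) = -1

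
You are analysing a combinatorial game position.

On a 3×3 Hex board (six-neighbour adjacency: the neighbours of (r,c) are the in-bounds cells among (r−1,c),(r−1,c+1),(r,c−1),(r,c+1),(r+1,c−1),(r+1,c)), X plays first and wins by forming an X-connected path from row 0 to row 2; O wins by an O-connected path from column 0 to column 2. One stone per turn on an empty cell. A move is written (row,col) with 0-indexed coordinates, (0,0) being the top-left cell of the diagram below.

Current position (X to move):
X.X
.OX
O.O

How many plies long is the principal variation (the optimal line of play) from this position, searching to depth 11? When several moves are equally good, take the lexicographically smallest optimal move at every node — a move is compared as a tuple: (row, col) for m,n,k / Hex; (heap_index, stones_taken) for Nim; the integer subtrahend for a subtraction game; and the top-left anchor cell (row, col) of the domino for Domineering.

p1 X@[X.X/.OX/O.O]: (0,1)[XXX/.OX/O.O]-1 (1,0)[X.X/XOX/O.O]-1 (2,1)[X.X/.OX/OXO]+1*
p2 O@[X.X/.OX/OXO] terminal -1; root [X.X/.OX/O.O] d11

PV length from [X.X/.OX/O.O]: 1 ply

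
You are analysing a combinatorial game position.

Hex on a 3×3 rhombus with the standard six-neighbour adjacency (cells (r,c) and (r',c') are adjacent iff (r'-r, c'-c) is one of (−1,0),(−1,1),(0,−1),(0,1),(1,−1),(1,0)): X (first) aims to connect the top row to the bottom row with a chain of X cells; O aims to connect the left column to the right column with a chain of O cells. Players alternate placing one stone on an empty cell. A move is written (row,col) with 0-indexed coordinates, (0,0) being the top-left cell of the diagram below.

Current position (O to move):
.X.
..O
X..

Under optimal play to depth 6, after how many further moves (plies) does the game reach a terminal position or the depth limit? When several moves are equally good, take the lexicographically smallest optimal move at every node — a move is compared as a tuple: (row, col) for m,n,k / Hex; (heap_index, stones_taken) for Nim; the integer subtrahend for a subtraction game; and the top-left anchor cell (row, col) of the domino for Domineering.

PV length from [.X./..O/X..]: 4 plies

ply 1, O at .X./..O/X.. | (0,0)=-1→OX./..O/X..*; (0,2)=-1→.XO/..O/X..; (1,0)=-1→.X./O.O/X..; (1,1)=-1→.X./.OO/X..; (2,1)=-1→.X./..O/XO.; (2,2)=-1→.X./..O/X.O
ply 2, X at OX./..O/X.. | (0,2)=+1→OXX/..O/X..*; (1,0)=+1→OX./X.O/X..; (1,1)=+1→OX./.XO/X..; (2,1)=+1→OX./..O/XX.; (2,2)=+1→OX./..O/X.X
ply 3, O at OXX/..O/X.. | (1,0)=-1→OXX/O.O/X..*; (1,1)=-1→OXX/.OO/X..; (2,1)=-1→OXX/..O/XO.; (2,2)=-1→OXX/..O/X.O
ply 4, X at OXX/O.O/X.. | (1,1)=+1→OXX/OXO/X..*; (2,1)=-1→OXX/O.O/XX.; (2,2)=-1→OXX/O.O/X.X
ply 5: OXX/OXO/X.. is terminal -1 (O); from .X./..O/X.. depth 6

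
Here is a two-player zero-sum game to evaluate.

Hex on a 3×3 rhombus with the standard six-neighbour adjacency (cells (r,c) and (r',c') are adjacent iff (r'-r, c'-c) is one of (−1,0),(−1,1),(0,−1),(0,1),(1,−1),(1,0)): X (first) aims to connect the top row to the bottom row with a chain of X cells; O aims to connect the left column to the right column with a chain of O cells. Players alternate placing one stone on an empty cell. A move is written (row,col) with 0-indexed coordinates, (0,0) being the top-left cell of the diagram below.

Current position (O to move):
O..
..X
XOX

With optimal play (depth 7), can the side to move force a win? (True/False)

O winning at [O../..X/XOX]: False

ply 1, O at O../..X/XOX | (0,1)=-1→OO./..X/XOX*; (0,2)=-1→O.O/..X/XOX; (1,0)=-1→O../O.X/XOX; (1,1)=-1→O../.OX/XOX
ply 2, X at OO./..X/XOX | (0,2)=+1→OOX/..X/XOX*; (1,0)=-1→OO./X.X/XOX; (1,1)=-1→OO./.XX/XOX
ply 3: OOX/..X/XOX is terminal -1 (O); from O../..X/XOX depth 7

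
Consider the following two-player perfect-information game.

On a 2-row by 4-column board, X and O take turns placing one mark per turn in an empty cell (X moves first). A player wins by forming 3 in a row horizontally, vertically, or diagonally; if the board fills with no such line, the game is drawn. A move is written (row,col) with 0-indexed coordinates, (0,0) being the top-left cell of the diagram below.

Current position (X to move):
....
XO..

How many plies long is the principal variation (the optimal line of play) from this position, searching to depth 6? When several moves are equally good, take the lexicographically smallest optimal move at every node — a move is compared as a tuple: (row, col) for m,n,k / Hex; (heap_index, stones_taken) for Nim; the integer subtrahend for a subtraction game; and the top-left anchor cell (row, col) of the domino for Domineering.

PV length from [..../XO..]: 6 plies

p1 X@[..../XO..]: (0,0)[X.../XO..]+0* (0,1)[.X../XO..]+0 (0,2)[..X./XO..]+0 (0,3)[...X/XO..]+0 (1,2)[..../XOX.]+0 (1,3)[..../XO.X]+0
p2 O@[X.../XO..]: (0,1)[XO../XO..]+0* (0,2)[X.O./XO..]+0 (0,3)[X..O/XO..]+0 (1,2)[X.../XOO.]+0 (1,3)[X.../XO.O]+0
p3 X@[XO../XO..]: (0,2)[XOX./XO..]+0* (0,3)[XO.X/XO..]+0 (1,2)[XO../XOX.]+0 (1,3)[XO../XO.X]+0
p4 O@[XOX./XO..]: (0,3)[XOXO/XO..]+0* (1,2)[XOX./XOO.]+0 (1,3)[XOX./XO.O]+0
p5 X@[XOXO/XO..]: (1,2)[XOXO/XOX.]+0* (1,3)[XOXO/XO.X]+0
p6 O@[XOXO/XOX.]: (1,3)[XOXO/XOXO]+0*
p7 X@[XOXO/XOXO] terminal +0; root [..../XO..] d6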